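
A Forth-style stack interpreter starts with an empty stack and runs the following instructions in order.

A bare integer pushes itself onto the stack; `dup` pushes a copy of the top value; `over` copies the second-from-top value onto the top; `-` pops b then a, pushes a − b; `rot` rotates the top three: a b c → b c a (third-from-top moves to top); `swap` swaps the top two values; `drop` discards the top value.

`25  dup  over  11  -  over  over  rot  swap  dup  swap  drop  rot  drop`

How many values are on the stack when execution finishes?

4

25    25
dup   25 25
over  25 25 25
11    25 25 25 11
-     25 25 14
over  25 25 14 25
over  25 25 14 25 14
rot   25 25 25 14 14
swap  25 25 25 14 14
dup   25 25 25 14 14 14
swap  25 25 25 14 14 14
drop  25 25 25 14 14
rot   25 25 14 14 25
drop  25 25 14 14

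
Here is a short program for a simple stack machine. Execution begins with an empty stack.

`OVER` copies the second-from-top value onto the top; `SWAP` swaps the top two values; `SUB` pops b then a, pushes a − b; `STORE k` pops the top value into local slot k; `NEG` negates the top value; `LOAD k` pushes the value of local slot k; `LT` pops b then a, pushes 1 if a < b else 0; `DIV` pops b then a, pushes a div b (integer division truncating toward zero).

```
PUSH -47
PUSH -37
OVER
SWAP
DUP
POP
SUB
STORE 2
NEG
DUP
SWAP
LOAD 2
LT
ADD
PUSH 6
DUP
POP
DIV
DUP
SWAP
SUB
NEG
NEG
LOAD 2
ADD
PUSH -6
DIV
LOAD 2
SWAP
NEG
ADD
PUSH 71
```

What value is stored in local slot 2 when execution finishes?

-10

PUSH -47 -> -47
PUSH -37 -> -47 -37
OVER     -> -47 -37 -47
SWAP     -> -47 -47 -37
DUP      -> -47 -47 -37 -37
POP      -> -47 -47 -37
SUB      -> -47 -10
STORE 2  -> -47
NEG      -> 47
DUP      -> 47 47
SWAP     -> 47 47
LOAD 2   -> 47 47 -10
LT       -> 47 0
ADD      -> 47
PUSH 6   -> 47 6
DUP      -> 47 6 6
POP      -> 47 6
DIV      -> 7
DUP      -> 7 7
SWAP     -> 7 7
SUB      -> 0
NEG      -> 0
NEG      -> 0
LOAD 2   -> 0 -10
ADD      -> -10
PUSH -6  -> -10 -6
DIV      -> 1
LOAD 2   -> 1 -10
SWAP     -> -10 1
NEG      -> -10 -1
ADD      -> -11
PUSH 71  -> -11 71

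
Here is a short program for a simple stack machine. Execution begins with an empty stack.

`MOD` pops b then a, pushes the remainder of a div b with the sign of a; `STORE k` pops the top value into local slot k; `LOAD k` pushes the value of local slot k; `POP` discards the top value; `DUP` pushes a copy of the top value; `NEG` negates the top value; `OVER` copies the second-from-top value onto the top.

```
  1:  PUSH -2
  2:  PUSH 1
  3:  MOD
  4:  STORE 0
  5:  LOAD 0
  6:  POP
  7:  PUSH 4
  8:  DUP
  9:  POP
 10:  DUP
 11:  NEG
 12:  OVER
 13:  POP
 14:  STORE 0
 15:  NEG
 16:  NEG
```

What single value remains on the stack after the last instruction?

4

PUSH -2 : -2
PUSH 1  : -2 1
MOD     : 0
STORE 0 : (empty)
LOAD 0  : 0
POP     : (empty)
PUSH 4  : 4
DUP     : 4 4
POP     : 4
DUP     : 4 4
NEG     : 4 -4
OVER    : 4 -4 4
POP     : 4 -4
STORE 0 : 4
NEG     : -4
NEG     : 4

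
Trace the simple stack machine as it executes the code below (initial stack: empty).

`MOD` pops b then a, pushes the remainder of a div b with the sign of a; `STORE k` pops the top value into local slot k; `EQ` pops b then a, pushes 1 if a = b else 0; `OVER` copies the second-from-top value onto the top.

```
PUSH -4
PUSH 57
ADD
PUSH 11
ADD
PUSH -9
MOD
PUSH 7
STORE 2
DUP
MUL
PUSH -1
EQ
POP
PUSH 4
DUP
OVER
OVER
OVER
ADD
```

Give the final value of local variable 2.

7

PUSH -4 → -4
PUSH 57 → -4 57
ADD     → 53
PUSH 11 → 53 11
ADD     → 64
PUSH -9 → 64 -9
MOD     → 1
PUSH 7  → 1 7
STORE 2 → 1
DUP     → 1 1
MUL     → 1
PUSH -1 → 1 -1
EQ      → 0
POP     → (empty)
PUSH 4  → 4
DUP     → 4 4
OVER    → 4 4 4
OVER    → 4 4 4 4
OVER    → 4 4 4 4 4
ADD     → 4 4 4 8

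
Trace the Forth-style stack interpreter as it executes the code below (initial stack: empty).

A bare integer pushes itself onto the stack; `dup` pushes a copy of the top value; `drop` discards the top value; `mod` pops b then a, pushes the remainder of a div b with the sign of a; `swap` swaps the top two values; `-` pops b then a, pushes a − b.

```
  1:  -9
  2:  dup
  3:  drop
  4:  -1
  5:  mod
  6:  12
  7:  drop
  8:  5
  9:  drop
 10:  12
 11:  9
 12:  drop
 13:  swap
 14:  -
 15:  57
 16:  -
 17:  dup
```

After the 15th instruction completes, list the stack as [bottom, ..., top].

[12, 57]

-9   : -9
dup  : -9 -9
drop : -9
-1   : -9 -1
mod  : 0
12   : 0 12
drop : 0
5    : 0 5
drop : 0
12   : 0 12
9    : 0 12 9
drop : 0 12
swap : 12 0
-    : 12
57   : 12 57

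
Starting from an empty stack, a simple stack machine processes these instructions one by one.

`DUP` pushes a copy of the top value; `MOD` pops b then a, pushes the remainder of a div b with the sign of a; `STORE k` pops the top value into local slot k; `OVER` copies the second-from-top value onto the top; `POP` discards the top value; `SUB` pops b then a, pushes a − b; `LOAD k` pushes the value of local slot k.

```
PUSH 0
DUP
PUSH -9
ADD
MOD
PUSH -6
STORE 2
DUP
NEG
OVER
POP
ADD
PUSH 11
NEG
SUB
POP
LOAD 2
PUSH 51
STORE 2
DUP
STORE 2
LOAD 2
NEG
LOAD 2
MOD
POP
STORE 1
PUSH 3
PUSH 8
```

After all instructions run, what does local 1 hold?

-6

PUSH 0  : 0
DUP     : 0 0
PUSH -9 : 0 0 -9
ADD     : 0 -9
MOD     : 0
PUSH -6 : 0 -6
STORE 2 : 0
DUP     : 0 0
NEG     : 0 0
OVER    : 0 0 0
POP     : 0 0
ADD     : 0
PUSH 11 : 0 11
NEG     : 0 -11
SUB     : 11
POP     : (empty)
LOAD 2  : -6
PUSH 51 : -6 51
STORE 2 : -6
DUP     : -6 -6
STORE 2 : -6
LOAD 2  : -6 -6
NEG     : -6 6
LOAD 2  : -6 6 -6
MOD     : -6 0
POP     : -6
STORE 1 : (empty)
PUSH 3  : 3
PUSH 8  : 3 8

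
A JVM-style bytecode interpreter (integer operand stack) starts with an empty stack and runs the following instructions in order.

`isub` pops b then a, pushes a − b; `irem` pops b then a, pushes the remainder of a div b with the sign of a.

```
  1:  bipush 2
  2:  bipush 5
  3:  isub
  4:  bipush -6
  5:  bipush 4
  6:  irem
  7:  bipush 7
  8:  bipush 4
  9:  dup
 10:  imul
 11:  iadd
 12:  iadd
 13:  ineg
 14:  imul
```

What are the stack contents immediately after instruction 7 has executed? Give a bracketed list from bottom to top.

[-3, -2, 7]

bipush 2   [2]
bipush 5   [2, 5]
isub       [-3]
bipush -6  [-3, -6]
bipush 4   [-3, -6, 4]
irem       [-3, -2]
bipush 7   [-3, -2, 7]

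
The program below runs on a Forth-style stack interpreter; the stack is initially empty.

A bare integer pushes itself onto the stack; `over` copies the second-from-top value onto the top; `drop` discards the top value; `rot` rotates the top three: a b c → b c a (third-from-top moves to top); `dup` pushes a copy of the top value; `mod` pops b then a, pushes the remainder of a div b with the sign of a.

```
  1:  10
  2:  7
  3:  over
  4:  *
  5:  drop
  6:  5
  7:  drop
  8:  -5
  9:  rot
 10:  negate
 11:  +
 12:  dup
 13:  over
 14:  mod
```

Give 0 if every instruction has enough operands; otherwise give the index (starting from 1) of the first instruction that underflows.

10    [10]
7     [10, 7]
over  [10, 7, 10]
*     [10, 70]
drop  [10]
5     [10, 5]
drop  [10]
-5    [10, -5]
rot  — needs 3 operands, stack has 2 → underflow

9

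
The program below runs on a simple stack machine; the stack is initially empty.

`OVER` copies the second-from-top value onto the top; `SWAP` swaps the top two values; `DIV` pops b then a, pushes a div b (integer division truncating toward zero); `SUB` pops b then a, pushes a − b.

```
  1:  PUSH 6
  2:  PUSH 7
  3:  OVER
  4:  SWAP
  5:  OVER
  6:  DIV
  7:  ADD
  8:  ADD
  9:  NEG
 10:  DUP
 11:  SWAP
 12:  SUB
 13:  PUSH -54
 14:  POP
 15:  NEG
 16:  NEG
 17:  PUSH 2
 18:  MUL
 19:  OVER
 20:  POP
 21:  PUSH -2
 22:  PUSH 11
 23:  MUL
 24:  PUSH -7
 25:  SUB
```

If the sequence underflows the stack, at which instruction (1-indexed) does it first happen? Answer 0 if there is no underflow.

PUSH 6   : [6]
PUSH 7   : [6, 7]
OVER     : [6, 7, 6]
SWAP     : [6, 6, 7]
OVER     : [6, 6, 7, 6]
DIV      : [6, 6, 1]
ADD      : [6, 7]
ADD      : [13]
NEG      : [-13]
DUP      : [-13, -13]
SWAP     : [-13, -13]
SUB      : [0]
PUSH -54 : [0, -54]
POP      : [0]
NEG      : [0]
NEG      : [0]
PUSH 2   : [0, 2]
MUL      : [0]
OVER  — needs 2 operands, stack has 1 → underflow

19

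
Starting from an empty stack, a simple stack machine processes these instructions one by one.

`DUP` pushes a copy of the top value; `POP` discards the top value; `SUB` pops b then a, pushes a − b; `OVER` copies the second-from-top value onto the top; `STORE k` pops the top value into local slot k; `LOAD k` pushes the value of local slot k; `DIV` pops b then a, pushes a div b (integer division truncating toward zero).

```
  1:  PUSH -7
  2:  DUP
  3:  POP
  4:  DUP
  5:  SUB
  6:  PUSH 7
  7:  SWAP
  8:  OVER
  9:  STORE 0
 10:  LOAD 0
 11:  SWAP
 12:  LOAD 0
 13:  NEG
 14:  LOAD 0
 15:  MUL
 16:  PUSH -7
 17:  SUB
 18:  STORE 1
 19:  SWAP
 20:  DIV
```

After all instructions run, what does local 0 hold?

7

PUSH -7 : [-7]
DUP     : [-7, -7]
POP     : [-7]
DUP     : [-7, -7]
SUB     : [0]
PUSH 7  : [0, 7]
SWAP    : [7, 0]
OVER    : [7, 0, 7]
STORE 0 : [7, 0]
LOAD 0  : [7, 0, 7]
SWAP    : [7, 7, 0]
LOAD 0  : [7, 7, 0, 7]
NEG     : [7, 7, 0, -7]
LOAD 0  : [7, 7, 0, -7, 7]
MUL     : [7, 7, 0, -49]
PUSH -7 : [7, 7, 0, -49, -7]
SUB     : [7, 7, 0, -42]
STORE 1 : [7, 7, 0]
SWAP    : [7, 0, 7]
DIV     : [7, 0]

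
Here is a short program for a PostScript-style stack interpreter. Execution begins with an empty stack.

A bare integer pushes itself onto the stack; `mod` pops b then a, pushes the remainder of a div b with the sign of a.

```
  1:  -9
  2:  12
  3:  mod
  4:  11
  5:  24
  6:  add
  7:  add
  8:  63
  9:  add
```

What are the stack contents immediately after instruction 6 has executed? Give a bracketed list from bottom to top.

-9  : -9
12  : -9 12
mod : -9
11  : -9 11
24  : -9 11 24
add : -9 35

[-9, 35]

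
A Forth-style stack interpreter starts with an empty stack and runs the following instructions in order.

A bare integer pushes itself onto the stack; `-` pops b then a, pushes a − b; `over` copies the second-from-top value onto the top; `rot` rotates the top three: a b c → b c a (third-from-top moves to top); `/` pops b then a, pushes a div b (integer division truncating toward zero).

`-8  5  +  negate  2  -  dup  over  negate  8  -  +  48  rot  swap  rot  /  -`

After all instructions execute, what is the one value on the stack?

7

-8     -> -8
5      -> -8 5
+      -> -3
negate -> 3
2      -> 3 2
-      -> 1
dup    -> 1 1
over   -> 1 1 1
negate -> 1 1 -1
8      -> 1 1 -1 8
-      -> 1 1 -9
+      -> 1 -8
48     -> 1 -8 48
rot    -> -8 48 1
swap   -> -8 1 48
rot    -> 1 48 -8
/      -> 1 -6
-      -> 7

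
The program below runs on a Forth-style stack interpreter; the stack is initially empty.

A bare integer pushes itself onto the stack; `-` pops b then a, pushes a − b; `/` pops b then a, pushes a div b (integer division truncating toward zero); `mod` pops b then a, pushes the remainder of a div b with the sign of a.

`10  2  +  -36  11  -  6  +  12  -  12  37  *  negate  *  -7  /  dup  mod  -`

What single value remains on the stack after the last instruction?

10     -> 10
2      -> 10 2
+      -> 12
-36    -> 12 -36
11     -> 12 -36 11
-      -> 12 -47
6      -> 12 -47 6
+      -> 12 -41
12     -> 12 -41 12
-      -> 12 -53
12     -> 12 -53 12
37     -> 12 -53 12 37
*      -> 12 -53 444
negate -> 12 -53 -444
*      -> 12 23532
-7     -> 12 23532 -7
/      -> 12 -3361
dup    -> 12 -3361 -3361
mod    -> 12 0
-      -> 12

12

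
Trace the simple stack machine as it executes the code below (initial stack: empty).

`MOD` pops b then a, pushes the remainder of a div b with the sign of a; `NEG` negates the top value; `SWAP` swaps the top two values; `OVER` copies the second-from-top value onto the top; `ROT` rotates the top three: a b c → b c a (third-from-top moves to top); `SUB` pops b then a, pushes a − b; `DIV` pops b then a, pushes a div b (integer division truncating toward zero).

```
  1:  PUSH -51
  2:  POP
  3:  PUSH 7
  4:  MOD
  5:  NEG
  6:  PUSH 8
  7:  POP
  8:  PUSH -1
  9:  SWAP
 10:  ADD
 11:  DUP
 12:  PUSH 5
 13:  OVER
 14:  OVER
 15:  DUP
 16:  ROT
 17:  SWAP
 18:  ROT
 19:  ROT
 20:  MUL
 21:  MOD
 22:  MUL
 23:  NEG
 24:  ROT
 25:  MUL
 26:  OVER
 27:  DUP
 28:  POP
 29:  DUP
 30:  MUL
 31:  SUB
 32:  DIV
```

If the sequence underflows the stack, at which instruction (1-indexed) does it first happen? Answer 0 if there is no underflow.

4

PUSH -51  -51
POP       (empty)
PUSH 7    7
MOD  — needs 2 operands, stack has 1 → underflow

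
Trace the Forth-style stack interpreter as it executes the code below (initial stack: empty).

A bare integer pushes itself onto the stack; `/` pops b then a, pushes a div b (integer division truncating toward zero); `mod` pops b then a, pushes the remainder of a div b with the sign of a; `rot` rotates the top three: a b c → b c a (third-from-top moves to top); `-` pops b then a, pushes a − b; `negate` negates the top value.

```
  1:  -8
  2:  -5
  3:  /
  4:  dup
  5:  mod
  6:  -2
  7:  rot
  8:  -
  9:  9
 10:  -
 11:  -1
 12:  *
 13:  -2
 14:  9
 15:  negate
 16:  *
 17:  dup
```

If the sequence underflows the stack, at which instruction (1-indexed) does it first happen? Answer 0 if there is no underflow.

7

-8  → -8
-5  → -8 -5
/   → 1
dup → 1 1
mod → 0
-2  → 0 -2
rot  — needs 3 operands, stack has 2 → underflow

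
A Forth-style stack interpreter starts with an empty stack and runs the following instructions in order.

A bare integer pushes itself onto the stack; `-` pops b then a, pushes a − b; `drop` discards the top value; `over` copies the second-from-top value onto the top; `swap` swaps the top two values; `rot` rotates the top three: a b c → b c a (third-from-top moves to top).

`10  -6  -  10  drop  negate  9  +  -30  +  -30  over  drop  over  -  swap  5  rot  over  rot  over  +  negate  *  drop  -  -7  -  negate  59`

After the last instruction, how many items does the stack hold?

2

10     : [10]
-6     : [10, -6]
-      : [16]
10     : [16, 10]
drop   : [16]
negate : [-16]
9      : [-16, 9]
+      : [-7]
-30    : [-7, -30]
+      : [-37]
-30    : [-37, -30]
over   : [-37, -30, -37]
drop   : [-37, -30]
over   : [-37, -30, -37]
-      : [-37, 7]
swap   : [7, -37]
5      : [7, -37, 5]
rot    : [-37, 5, 7]
over   : [-37, 5, 7, 5]
rot    : [-37, 7, 5, 5]
over   : [-37, 7, 5, 5, 5]
+      : [-37, 7, 5, 10]
negate : [-37, 7, 5, -10]
*      : [-37, 7, -50]
drop   : [-37, 7]
-      : [-44]
-7     : [-44, -7]
-      : [-37]
negate : [37]
59     : [37, 59]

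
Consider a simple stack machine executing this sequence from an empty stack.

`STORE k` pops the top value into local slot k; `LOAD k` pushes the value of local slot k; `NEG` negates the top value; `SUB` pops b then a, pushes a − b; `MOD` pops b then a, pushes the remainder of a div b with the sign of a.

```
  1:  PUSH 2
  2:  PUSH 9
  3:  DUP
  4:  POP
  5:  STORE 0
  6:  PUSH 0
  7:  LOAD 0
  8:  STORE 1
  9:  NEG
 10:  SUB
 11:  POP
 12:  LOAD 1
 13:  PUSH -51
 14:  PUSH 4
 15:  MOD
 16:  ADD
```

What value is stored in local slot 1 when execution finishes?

PUSH 2   → 2
PUSH 9   → 2 9
DUP      → 2 9 9
POP      → 2 9
STORE 0  → 2
PUSH 0   → 2 0
LOAD 0   → 2 0 9
STORE 1  → 2 0
NEG      → 2 0
SUB      → 2
POP      → (empty)
LOAD 1   → 9
PUSH -51 → 9 -51
PUSH 4   → 9 -51 4
MOD      → 9 -3
ADD      → 6

9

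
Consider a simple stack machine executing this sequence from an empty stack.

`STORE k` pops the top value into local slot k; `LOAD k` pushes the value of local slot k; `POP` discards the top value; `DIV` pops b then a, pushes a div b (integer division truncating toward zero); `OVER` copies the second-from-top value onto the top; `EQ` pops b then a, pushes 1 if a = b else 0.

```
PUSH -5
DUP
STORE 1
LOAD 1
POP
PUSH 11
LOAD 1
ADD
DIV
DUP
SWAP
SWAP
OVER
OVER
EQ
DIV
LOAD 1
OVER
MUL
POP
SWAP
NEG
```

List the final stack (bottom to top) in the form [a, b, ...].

PUSH -5 -> -5
DUP     -> -5 -5
STORE 1 -> -5
LOAD 1  -> -5 -5
POP     -> -5
PUSH 11 -> -5 11
LOAD 1  -> -5 11 -5
ADD     -> -5 6
DIV     -> 0
DUP     -> 0 0
SWAP    -> 0 0
SWAP    -> 0 0
OVER    -> 0 0 0
OVER    -> 0 0 0 0
EQ      -> 0 0 1
DIV     -> 0 0
LOAD 1  -> 0 0 -5
OVER    -> 0 0 -5 0
MUL     -> 0 0 0
POP     -> 0 0
SWAP    -> 0 0
NEG     -> 0 0

[0, 0]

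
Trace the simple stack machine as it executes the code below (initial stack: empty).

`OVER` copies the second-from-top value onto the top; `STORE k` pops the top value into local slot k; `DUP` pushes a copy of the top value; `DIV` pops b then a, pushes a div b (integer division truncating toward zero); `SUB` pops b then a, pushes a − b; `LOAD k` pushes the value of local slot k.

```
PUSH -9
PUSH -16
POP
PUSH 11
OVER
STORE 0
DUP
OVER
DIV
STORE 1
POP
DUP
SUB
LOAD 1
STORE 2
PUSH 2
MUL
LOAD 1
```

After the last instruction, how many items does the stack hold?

PUSH -9   [-9]
PUSH -16  [-9, -16]
POP       [-9]
PUSH 11   [-9, 11]
OVER      [-9, 11, -9]
STORE 0   [-9, 11]
DUP       [-9, 11, 11]
OVER      [-9, 11, 11, 11]
DIV       [-9, 11, 1]
STORE 1   [-9, 11]
POP       [-9]
DUP       [-9, -9]
SUB       [0]
LOAD 1    [0, 1]
STORE 2   [0]
PUSH 2    [0, 2]
MUL       [0]
LOAD 1    [0, 1]

2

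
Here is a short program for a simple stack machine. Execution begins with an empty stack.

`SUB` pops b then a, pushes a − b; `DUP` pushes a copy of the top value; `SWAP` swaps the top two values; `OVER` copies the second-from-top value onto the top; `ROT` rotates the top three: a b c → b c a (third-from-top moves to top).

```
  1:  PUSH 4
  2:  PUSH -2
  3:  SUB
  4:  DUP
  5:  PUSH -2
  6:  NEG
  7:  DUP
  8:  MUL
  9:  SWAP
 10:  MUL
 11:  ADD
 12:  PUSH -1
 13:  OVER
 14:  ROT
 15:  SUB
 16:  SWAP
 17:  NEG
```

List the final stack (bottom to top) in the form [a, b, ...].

[0, 1]

PUSH 4  : 4
PUSH -2 : 4 -2
SUB     : 6
DUP     : 6 6
PUSH -2 : 6 6 -2
NEG     : 6 6 2
DUP     : 6 6 2 2
MUL     : 6 6 4
SWAP    : 6 4 6
MUL     : 6 24
ADD     : 30
PUSH -1 : 30 -1
OVER    : 30 -1 30
ROT     : -1 30 30
SUB     : -1 0
SWAP    : 0 -1
NEG     : 0 1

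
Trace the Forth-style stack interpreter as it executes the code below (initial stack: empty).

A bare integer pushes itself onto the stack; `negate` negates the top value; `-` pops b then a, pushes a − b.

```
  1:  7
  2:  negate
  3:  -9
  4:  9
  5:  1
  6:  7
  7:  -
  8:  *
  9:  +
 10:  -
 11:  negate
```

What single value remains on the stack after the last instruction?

7      → [7]
negate → [-7]
-9     → [-7, -9]
9      → [-7, -9, 9]
1      → [-7, -9, 9, 1]
7      → [-7, -9, 9, 1, 7]
-      → [-7, -9, 9, -6]
*      → [-7, -9, -54]
+      → [-7, -63]
-      → [56]
negate → [-56]

-56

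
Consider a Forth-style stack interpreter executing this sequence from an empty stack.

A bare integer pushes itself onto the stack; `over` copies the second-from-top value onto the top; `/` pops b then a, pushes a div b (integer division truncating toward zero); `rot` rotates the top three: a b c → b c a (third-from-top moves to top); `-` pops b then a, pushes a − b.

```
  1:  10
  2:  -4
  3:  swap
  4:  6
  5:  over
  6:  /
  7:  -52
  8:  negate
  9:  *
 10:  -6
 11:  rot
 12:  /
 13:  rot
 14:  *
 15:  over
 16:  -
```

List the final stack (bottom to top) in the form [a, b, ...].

[0, 0]

10      [10]
-4      [10, -4]
swap    [-4, 10]
6       [-4, 10, 6]
over    [-4, 10, 6, 10]
/       [-4, 10, 0]
-52     [-4, 10, 0, -52]
negate  [-4, 10, 0, 52]
*       [-4, 10, 0]
-6      [-4, 10, 0, -6]
rot     [-4, 0, -6, 10]
/       [-4, 0, 0]
rot     [0, 0, -4]
*       [0, 0]
over    [0, 0, 0]
-       [0, 0]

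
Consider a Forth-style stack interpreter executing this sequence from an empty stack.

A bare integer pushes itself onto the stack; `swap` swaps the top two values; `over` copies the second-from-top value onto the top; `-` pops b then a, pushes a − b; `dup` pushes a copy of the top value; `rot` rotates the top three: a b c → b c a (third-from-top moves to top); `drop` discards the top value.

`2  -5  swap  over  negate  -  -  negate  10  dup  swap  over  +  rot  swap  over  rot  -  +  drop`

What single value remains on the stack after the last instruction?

2      : [2]
-5     : [2, -5]
swap   : [-5, 2]
over   : [-5, 2, -5]
negate : [-5, 2, 5]
-      : [-5, -3]
-      : [-2]
negate : [2]
10     : [2, 10]
dup    : [2, 10, 10]
swap   : [2, 10, 10]
over   : [2, 10, 10, 10]
+      : [2, 10, 20]
rot    : [10, 20, 2]
swap   : [10, 2, 20]
over   : [10, 2, 20, 2]
rot    : [10, 20, 2, 2]
-      : [10, 20, 0]
+      : [10, 20]
drop   : [10]

10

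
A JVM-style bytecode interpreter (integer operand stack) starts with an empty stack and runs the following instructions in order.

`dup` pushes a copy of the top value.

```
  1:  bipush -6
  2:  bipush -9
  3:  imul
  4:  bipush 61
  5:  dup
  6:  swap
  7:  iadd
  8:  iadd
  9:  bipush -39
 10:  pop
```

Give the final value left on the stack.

176

bipush -6  -> -6
bipush -9  -> -6 -9
imul       -> 54
bipush 61  -> 54 61
dup        -> 54 61 61
swap       -> 54 61 61
iadd       -> 54 122
iadd       -> 176
bipush -39 -> 176 -39
pop        -> 176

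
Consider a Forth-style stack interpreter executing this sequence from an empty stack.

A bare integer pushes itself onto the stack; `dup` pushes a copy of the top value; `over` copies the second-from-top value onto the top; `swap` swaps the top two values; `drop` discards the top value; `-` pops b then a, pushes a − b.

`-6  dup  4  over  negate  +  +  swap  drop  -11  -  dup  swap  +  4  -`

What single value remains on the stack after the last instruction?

-6     -> -6
dup    -> -6 -6
4      -> -6 -6 4
over   -> -6 -6 4 -6
negate -> -6 -6 4 6
+      -> -6 -6 10
+      -> -6 4
swap   -> 4 -6
drop   -> 4
-11    -> 4 -11
-      -> 15
dup    -> 15 15
swap   -> 15 15
+      -> 30
4      -> 30 4
-      -> 26

26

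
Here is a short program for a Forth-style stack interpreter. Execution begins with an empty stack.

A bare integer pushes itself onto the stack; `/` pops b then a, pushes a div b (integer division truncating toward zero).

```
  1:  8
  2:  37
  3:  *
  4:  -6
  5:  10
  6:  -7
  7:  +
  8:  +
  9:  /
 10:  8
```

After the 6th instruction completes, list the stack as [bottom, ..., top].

[296, -6, 10, -7]

8  → 8
37 → 8 37
*  → 296
-6 → 296 -6
10 → 296 -6 10
-7 → 296 -6 10 -7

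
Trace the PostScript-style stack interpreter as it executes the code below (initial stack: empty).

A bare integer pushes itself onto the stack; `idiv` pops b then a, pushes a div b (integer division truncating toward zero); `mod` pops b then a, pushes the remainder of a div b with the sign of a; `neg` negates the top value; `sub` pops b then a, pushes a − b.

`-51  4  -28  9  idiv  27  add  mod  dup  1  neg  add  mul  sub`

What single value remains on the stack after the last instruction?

-51  -> [-51]
4    -> [-51, 4]
-28  -> [-51, 4, -28]
9    -> [-51, 4, -28, 9]
idiv -> [-51, 4, -3]
27   -> [-51, 4, -3, 27]
add  -> [-51, 4, 24]
mod  -> [-51, 4]
dup  -> [-51, 4, 4]
1    -> [-51, 4, 4, 1]
neg  -> [-51, 4, 4, -1]
add  -> [-51, 4, 3]
mul  -> [-51, 12]
sub  -> [-63]

-63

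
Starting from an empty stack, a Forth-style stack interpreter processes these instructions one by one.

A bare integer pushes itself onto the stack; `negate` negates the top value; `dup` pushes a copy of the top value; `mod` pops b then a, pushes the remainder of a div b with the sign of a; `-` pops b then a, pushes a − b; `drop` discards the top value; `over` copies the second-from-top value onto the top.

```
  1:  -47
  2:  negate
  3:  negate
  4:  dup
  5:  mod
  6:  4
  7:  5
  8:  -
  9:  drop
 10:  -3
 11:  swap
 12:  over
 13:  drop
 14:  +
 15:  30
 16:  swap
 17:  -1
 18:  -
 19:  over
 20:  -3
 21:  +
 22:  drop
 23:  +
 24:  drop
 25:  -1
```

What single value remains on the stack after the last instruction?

-47    → [-47]
negate → [47]
negate → [-47]
dup    → [-47, -47]
mod    → [0]
4      → [0, 4]
5      → [0, 4, 5]
-      → [0, -1]
drop   → [0]
-3     → [0, -3]
swap   → [-3, 0]
over   → [-3, 0, -3]
drop   → [-3, 0]
+      → [-3]
30     → [-3, 30]
swap   → [30, -3]
-1     → [30, -3, -1]
-      → [30, -2]
over   → [30, -2, 30]
-3     → [30, -2, 30, -3]
+      → [30, -2, 27]
drop   → [30, -2]
+      → [28]
drop   → []
-1     → [-1]

-1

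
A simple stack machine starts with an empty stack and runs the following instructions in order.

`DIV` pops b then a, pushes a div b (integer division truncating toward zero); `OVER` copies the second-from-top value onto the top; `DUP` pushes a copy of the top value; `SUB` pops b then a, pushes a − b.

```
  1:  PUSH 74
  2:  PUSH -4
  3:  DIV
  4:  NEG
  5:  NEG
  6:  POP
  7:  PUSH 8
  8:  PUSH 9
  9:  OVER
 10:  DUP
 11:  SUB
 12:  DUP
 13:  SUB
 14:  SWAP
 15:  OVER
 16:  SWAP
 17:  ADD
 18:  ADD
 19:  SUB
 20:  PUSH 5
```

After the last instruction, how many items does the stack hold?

2

PUSH 74 → 74
PUSH -4 → 74 -4
DIV     → -18
NEG     → 18
NEG     → -18
POP     → (empty)
PUSH 8  → 8
PUSH 9  → 8 9
OVER    → 8 9 8
DUP     → 8 9 8 8
SUB     → 8 9 0
DUP     → 8 9 0 0
SUB     → 8 9 0
SWAP    → 8 0 9
OVER    → 8 0 9 0
SWAP    → 8 0 0 9
ADD     → 8 0 9
ADD     → 8 9
SUB     → -1
PUSH 5  → -1 5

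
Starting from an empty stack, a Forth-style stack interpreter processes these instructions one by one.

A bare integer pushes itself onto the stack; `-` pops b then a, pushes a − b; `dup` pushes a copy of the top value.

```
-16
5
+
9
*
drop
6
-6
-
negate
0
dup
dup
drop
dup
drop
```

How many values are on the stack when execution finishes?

3

-16    → [-16]
5      → [-16, 5]
+      → [-11]
9      → [-11, 9]
*      → [-99]
drop   → []
6      → [6]
-6     → [6, -6]
-      → [12]
negate → [-12]
0      → [-12, 0]
dup    → [-12, 0, 0]
dup    → [-12, 0, 0, 0]
drop   → [-12, 0, 0]
dup    → [-12, 0, 0, 0]
drop   → [-12, 0, 0]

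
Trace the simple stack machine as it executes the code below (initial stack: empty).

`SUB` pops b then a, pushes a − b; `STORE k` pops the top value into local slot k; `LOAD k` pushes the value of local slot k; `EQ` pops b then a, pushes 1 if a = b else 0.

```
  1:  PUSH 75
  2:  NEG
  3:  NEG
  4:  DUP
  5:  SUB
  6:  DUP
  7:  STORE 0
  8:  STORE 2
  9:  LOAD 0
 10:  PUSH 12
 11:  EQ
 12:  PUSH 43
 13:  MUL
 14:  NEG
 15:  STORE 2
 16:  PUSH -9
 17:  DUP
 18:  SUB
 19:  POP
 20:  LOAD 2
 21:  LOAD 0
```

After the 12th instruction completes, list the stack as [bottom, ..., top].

[0, 43]

PUSH 75 : [75]
NEG     : [-75]
NEG     : [75]
DUP     : [75, 75]
SUB     : [0]
DUP     : [0, 0]
STORE 0 : [0]
STORE 2 : []
LOAD 0  : [0]
PUSH 12 : [0, 12]
EQ      : [0]
PUSH 43 : [0, 43]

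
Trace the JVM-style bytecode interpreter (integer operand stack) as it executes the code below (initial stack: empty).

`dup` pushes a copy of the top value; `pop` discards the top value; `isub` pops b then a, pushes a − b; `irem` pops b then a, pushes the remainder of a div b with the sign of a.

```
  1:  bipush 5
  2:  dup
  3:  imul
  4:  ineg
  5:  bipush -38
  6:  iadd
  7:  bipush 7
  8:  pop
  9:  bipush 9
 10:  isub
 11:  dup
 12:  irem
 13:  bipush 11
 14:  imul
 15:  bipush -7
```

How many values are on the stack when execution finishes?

bipush 5   : 5
dup        : 5 5
imul       : 25
ineg       : -25
bipush -38 : -25 -38
iadd       : -63
bipush 7   : -63 7
pop        : -63
bipush 9   : -63 9
isub       : -72
dup        : -72 -72
irem       : 0
bipush 11  : 0 11
imul       : 0
bipush -7  : 0 -7

2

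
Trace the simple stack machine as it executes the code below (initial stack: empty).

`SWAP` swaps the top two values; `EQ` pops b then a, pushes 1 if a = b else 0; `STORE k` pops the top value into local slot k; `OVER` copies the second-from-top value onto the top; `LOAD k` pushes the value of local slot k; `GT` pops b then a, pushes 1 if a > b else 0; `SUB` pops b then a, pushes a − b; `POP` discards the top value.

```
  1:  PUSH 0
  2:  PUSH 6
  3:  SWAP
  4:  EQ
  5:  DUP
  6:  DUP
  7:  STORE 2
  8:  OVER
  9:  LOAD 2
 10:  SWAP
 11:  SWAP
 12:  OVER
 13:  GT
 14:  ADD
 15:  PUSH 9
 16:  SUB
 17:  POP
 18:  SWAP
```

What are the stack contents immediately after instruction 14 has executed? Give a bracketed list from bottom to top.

[0, 0, 0]

PUSH 0  -> [0]
PUSH 6  -> [0, 6]
SWAP    -> [6, 0]
EQ      -> [0]
DUP     -> [0, 0]
DUP     -> [0, 0, 0]
STORE 2 -> [0, 0]
OVER    -> [0, 0, 0]
LOAD 2  -> [0, 0, 0, 0]
SWAP    -> [0, 0, 0, 0]
SWAP    -> [0, 0, 0, 0]
OVER    -> [0, 0, 0, 0, 0]
GT      -> [0, 0, 0, 0]
ADD     -> [0, 0, 0]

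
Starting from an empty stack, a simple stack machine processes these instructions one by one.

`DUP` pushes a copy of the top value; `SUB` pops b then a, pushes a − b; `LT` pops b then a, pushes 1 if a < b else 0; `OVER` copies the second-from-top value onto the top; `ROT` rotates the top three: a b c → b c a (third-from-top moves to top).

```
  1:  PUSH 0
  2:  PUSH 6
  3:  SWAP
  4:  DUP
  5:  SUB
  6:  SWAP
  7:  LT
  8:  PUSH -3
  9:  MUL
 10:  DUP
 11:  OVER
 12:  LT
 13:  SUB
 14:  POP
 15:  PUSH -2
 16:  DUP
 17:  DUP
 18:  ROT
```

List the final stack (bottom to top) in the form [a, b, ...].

PUSH 0  -> 0
PUSH 6  -> 0 6
SWAP    -> 6 0
DUP     -> 6 0 0
SUB     -> 6 0
SWAP    -> 0 6
LT      -> 1
PUSH -3 -> 1 -3
MUL     -> -3
DUP     -> -3 -3
OVER    -> -3 -3 -3
LT      -> -3 0
SUB     -> -3
POP     -> (empty)
PUSH -2 -> -2
DUP     -> -2 -2
DUP     -> -2 -2 -2
ROT     -> -2 -2 -2

[-2, -2, -2]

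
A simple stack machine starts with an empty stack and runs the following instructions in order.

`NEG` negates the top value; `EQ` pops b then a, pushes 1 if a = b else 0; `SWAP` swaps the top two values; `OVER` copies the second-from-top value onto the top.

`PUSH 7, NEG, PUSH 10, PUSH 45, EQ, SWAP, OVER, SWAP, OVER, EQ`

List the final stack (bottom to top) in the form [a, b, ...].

PUSH 7  -> 7
NEG     -> -7
PUSH 10 -> -7 10
PUSH 45 -> -7 10 45
EQ      -> -7 0
SWAP    -> 0 -7
OVER    -> 0 -7 0
SWAP    -> 0 0 -7
OVER    -> 0 0 -7 0
EQ      -> 0 0 0

[0, 0, 0]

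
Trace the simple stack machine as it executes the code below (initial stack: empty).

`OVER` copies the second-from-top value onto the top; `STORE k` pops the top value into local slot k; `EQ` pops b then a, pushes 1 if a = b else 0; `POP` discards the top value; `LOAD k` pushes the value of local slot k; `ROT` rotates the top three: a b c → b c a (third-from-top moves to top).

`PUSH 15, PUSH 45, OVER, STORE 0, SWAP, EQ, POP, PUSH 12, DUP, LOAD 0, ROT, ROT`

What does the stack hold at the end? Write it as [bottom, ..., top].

PUSH 15 → 15
PUSH 45 → 15 45
OVER    → 15 45 15
STORE 0 → 15 45
SWAP    → 45 15
EQ      → 0
POP     → (empty)
PUSH 12 → 12
DUP     → 12 12
LOAD 0  → 12 12 15
ROT     → 12 15 12
ROT     → 15 12 12

[15, 12, 12]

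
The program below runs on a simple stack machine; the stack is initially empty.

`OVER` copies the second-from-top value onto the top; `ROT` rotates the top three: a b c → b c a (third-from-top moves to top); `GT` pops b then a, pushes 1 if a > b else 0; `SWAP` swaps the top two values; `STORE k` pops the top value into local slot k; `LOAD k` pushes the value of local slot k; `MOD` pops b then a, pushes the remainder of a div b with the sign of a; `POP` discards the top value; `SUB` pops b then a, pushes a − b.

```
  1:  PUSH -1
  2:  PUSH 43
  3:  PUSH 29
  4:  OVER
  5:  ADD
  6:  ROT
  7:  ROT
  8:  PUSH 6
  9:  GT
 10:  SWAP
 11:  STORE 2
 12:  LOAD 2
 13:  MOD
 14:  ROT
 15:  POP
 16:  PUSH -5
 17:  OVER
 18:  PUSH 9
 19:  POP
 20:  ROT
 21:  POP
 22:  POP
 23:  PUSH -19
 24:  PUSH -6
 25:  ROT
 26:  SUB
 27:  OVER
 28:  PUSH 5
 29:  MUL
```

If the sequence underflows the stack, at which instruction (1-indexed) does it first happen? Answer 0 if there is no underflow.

PUSH -1 → [-1]
PUSH 43 → [-1, 43]
PUSH 29 → [-1, 43, 29]
OVER    → [-1, 43, 29, 43]
ADD     → [-1, 43, 72]
ROT     → [43, 72, -1]
ROT     → [72, -1, 43]
PUSH 6  → [72, -1, 43, 6]
GT      → [72, -1, 1]
SWAP    → [72, 1, -1]
STORE 2 → [72, 1]
LOAD 2  → [72, 1, -1]
MOD     → [72, 0]
ROT  — needs 3 operands, stack has 2 → underflow

14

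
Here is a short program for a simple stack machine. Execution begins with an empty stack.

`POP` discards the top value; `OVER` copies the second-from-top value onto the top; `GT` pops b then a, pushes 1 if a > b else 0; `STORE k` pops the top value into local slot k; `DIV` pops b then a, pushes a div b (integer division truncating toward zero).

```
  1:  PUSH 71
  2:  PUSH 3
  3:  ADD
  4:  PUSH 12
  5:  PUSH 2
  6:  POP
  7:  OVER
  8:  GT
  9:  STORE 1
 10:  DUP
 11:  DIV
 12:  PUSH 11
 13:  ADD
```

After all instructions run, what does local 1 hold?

PUSH 71  [71]
PUSH 3   [71, 3]
ADD      [74]
PUSH 12  [74, 12]
PUSH 2   [74, 12, 2]
POP      [74, 12]
OVER     [74, 12, 74]
GT       [74, 0]
STORE 1  [74]
DUP      [74, 74]
DIV      [1]
PUSH 11  [1, 11]
ADD      [12]

0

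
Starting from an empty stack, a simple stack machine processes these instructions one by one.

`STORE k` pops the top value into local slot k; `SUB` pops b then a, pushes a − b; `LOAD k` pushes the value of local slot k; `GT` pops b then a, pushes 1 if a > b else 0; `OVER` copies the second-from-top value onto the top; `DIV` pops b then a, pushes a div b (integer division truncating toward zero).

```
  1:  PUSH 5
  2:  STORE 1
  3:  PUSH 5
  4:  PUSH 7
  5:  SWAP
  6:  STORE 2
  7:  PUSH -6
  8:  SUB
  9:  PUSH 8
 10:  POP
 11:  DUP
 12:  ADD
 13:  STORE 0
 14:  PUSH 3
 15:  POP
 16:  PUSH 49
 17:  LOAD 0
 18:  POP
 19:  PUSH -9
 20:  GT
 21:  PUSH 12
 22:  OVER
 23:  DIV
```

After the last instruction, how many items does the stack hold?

PUSH 5   5
STORE 1  (empty)
PUSH 5   5
PUSH 7   5 7
SWAP     7 5
STORE 2  7
PUSH -6  7 -6
SUB      13
PUSH 8   13 8
POP      13
DUP      13 13
ADD      26
STORE 0  (empty)
PUSH 3   3
POP      (empty)
PUSH 49  49
LOAD 0   49 26
POP      49
PUSH -9  49 -9
GT       1
PUSH 12  1 12
OVER     1 12 1
DIV      1 12

2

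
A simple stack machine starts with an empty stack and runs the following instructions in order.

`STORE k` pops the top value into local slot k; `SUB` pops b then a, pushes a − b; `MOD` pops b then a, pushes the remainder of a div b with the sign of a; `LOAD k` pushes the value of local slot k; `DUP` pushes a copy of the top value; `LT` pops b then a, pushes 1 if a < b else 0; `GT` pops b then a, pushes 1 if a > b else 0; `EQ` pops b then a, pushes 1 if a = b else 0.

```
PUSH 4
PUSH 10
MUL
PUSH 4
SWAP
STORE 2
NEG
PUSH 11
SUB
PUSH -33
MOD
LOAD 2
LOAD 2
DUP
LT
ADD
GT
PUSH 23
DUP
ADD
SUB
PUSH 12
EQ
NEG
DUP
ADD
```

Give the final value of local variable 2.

PUSH 4   → [4]
PUSH 10  → [4, 10]
MUL      → [40]
PUSH 4   → [40, 4]
SWAP     → [4, 40]
STORE 2  → [4]
NEG      → [-4]
PUSH 11  → [-4, 11]
SUB      → [-15]
PUSH -33 → [-15, -33]
MOD      → [-15]
LOAD 2   → [-15, 40]
LOAD 2   → [-15, 40, 40]
DUP      → [-15, 40, 40, 40]
LT       → [-15, 40, 0]
ADD      → [-15, 40]
GT       → [0]
PUSH 23  → [0, 23]
DUP      → [0, 23, 23]
ADD      → [0, 46]
SUB      → [-46]
PUSH 12  → [-46, 12]
EQ       → [0]
NEG      → [0]
DUP      → [0, 0]
ADD      → [0]

40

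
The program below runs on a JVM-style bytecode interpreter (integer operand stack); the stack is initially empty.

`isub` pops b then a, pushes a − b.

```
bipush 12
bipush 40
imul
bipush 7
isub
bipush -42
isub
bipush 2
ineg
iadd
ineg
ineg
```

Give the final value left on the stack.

513

bipush 12   [12]
bipush 40   [12, 40]
imul        [480]
bipush 7    [480, 7]
isub        [473]
bipush -42  [473, -42]
isub        [515]
bipush 2    [515, 2]
ineg        [515, -2]
iadd        [513]
ineg        [-513]
ineg        [513]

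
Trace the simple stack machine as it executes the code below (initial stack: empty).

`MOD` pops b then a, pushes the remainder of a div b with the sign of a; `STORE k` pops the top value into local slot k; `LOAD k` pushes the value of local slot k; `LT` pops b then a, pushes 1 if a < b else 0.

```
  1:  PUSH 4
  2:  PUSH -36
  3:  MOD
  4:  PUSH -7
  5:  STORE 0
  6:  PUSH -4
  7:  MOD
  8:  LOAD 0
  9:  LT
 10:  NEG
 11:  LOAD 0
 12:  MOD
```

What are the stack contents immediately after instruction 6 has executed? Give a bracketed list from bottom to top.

PUSH 4   → [4]
PUSH -36 → [4, -36]
MOD      → [4]
PUSH -7  → [4, -7]
STORE 0  → [4]
PUSH -4  → [4, -4]

[4, -4]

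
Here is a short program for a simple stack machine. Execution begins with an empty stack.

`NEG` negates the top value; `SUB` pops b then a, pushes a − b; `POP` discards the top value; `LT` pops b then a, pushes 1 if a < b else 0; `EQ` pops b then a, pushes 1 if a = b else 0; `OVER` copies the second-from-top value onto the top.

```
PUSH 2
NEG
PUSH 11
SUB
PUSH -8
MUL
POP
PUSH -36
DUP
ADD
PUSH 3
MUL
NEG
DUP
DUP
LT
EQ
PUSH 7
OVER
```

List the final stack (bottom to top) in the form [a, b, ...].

[0, 7, 0]

PUSH 2   → 2
NEG      → -2
PUSH 11  → -2 11
SUB      → -13
PUSH -8  → -13 -8
MUL      → 104
POP      → (empty)
PUSH -36 → -36
DUP      → -36 -36
ADD      → -72
PUSH 3   → -72 3
MUL      → -216
NEG      → 216
DUP      → 216 216
DUP      → 216 216 216
LT       → 216 0
EQ       → 0
PUSH 7   → 0 7
OVER     → 0 7 0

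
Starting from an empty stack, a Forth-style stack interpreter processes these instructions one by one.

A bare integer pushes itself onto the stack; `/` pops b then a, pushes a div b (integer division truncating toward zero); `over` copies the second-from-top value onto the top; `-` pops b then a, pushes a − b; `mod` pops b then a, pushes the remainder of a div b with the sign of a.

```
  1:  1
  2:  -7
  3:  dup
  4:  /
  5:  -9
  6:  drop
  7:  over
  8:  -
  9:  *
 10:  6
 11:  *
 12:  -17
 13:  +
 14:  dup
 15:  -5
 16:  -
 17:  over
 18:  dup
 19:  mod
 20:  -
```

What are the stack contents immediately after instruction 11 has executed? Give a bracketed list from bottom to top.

[0]

1    -> [1]
-7   -> [1, -7]
dup  -> [1, -7, -7]
/    -> [1, 1]
-9   -> [1, 1, -9]
drop -> [1, 1]
over -> [1, 1, 1]
-    -> [1, 0]
*    -> [0]
6    -> [0, 6]
*    -> [0]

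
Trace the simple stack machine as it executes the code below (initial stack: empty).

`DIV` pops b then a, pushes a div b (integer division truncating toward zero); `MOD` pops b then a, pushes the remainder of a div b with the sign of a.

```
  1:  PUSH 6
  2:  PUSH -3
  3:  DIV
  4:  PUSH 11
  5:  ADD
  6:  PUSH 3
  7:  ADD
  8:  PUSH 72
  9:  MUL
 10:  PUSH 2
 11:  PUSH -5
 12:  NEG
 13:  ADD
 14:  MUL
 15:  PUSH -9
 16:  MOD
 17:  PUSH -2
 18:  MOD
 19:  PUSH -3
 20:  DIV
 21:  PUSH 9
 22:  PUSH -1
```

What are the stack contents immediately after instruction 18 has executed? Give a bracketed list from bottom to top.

PUSH 6   [6]
PUSH -3  [6, -3]
DIV      [-2]
PUSH 11  [-2, 11]
ADD      [9]
PUSH 3   [9, 3]
ADD      [12]
PUSH 72  [12, 72]
MUL      [864]
PUSH 2   [864, 2]
PUSH -5  [864, 2, -5]
NEG      [864, 2, 5]
ADD      [864, 7]
MUL      [6048]
PUSH -9  [6048, -9]
MOD      [0]
PUSH -2  [0, -2]
MOD      [0]

[0]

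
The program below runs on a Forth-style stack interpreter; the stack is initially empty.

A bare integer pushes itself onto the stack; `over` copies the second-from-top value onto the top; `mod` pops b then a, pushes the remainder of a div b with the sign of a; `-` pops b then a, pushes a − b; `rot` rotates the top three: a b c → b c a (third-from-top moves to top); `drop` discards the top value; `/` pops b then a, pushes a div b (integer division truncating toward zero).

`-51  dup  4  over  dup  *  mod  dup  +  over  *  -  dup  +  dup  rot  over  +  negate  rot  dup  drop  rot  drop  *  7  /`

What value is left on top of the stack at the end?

-51    → -51
dup    → -51 -51
4      → -51 -51 4
over   → -51 -51 4 -51
dup    → -51 -51 4 -51 -51
*      → -51 -51 4 2601
mod    → -51 -51 4
dup    → -51 -51 4 4
+      → -51 -51 8
over   → -51 -51 8 -51
*      → -51 -51 -408
-      → -51 357
dup    → -51 357 357
+      → -51 714
dup    → -51 714 714
rot    → 714 714 -51
over   → 714 714 -51 714
+      → 714 714 663
negate → 714 714 -663
rot    → 714 -663 714
dup    → 714 -663 714 714
drop   → 714 -663 714
rot    → -663 714 714
drop   → -663 714
*      → -473382
7      → -473382 7
/      → -67626

-67626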